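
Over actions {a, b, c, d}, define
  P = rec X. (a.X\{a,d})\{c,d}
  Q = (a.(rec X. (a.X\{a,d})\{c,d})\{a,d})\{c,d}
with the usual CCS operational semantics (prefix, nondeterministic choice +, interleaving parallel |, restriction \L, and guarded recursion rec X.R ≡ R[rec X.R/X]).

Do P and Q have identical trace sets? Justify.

LTS(P): 2 reachable states
  s0 = rec X. (a.X\{a,d})\{c,d} → —a→ s1
  s1 = (rec X. (a.X\{a,d})\{c,d})\{a,d}\{c,d} → deadlocked
LTS(Q): 2 reachable states
  t0 = (a.(rec X. (a.X\{a,d})\{c,d})\{a,d})\{c,d} → —a→ t1
  t1 = (rec X. (a.X\{a,d})\{c,d})\{a,d}\{c,d} → deadlocked
Bisimilarity quotient blocks:
  B0 = {s0, t0}
  B1 = {s1, t1}
s0 ∈ B0, t0 ∈ B0 → same block
Bisimilar ⇒ trace-equivalent.

traces(P) = traces(Q)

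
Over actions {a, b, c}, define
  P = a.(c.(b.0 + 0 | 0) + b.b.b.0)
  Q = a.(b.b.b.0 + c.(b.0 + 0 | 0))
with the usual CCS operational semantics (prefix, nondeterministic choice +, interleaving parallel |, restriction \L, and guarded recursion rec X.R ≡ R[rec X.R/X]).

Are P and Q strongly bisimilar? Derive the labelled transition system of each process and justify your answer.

P ~ Q

Reachable graph of P (6 states):
  p0 = a.(c.(b.0 + 0 | 0) + b.b.b.0) has moves -a-> p1
  p1 = c.(b.0 + 0 | 0) + b.b.b.0 has moves -b-> p2, -c-> p3
  p2 = b.b.0 has moves -b-> p4
  p3 = b.0 + 0 | 0 has moves -b-> p5
  p4 = b.0 has moves -b-> p5
  p5 = 0 has moves deadlocked
Reachable graph of Q (6 states):
  q0 = a.(b.b.b.0 + c.(b.0 + 0 | 0)) has moves -a-> q1
  q1 = b.b.b.0 + c.(b.0 + 0 | 0) has moves -b-> q2, -c-> q3
  q2 = b.b.0 has moves -b-> q4
  q3 = b.0 + 0 | 0 has moves -b-> q5
  q4 = b.0 has moves -b-> q5
  q5 = 0 has moves deadlocked
Coarsest stable partition (strong bisimilarity classes):
  B0 = {p0, q0}
  B1 = {p1, q1}
  B2 = {p2, q2}
  B3 = {p3, p4, q3, q4}
  B4 = {p5, q5}
p0 ∈ B0, q0 ∈ B0 → same block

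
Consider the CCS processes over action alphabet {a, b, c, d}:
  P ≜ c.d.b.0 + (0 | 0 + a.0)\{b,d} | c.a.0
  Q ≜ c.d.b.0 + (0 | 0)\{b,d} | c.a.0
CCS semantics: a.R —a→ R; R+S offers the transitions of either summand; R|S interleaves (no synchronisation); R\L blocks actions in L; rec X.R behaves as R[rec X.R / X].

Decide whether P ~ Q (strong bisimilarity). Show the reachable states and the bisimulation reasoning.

NO

LTS(P): 9 reachable states
  s0 = c.d.b.0 + (0 | 0 + a.0)\{b,d} | c.a.0 has moves —a→ s1, —c→ s2, —c→ s3
  s1 = 0\{b,d} | c.a.0 has moves —c→ s4
  s2 = (0 | 0 + a.0)\{b,d} | a.0 has moves —a→ s4, —a→ s5
  s3 = d.b.0 has moves —d→ s6
  s4 = 0\{b,d} | a.0 has moves —a→ s7
  s5 = (0 | 0 + a.0)\{b,d} | 0 has moves —a→ s7
  s6 = b.0 has moves —b→ s8
  s7 = 0\{b,d} | 0 has moves ·
  s8 = 0 has moves ·
LTS(Q): 6 reachable states
  t0 = c.d.b.0 + (0 | 0)\{b,d} | c.a.0 has moves —c→ t1, —c→ t2
  t1 = (0 | 0)\{b,d} | a.0 has moves —a→ t3
  t2 = d.b.0 has moves —d→ t4
  t3 = (0 | 0)\{b,d} | 0 has moves ·
  t4 = b.0 has moves —b→ t5
  t5 = 0 has moves ·
Coarsest stable partition (strong bisimilarity classes):
  B0 = {s0}
  B1 = {s3, t2}
  B2 = {s6, t4}
  B3 = {s7, s8, t3, t5}
  B4 = {s1}
  B5 = {s4, s5, t1}
  B6 = {s2}
  B7 = {t0}
s0 ∈ B0, t0 ∈ B7 → different blocks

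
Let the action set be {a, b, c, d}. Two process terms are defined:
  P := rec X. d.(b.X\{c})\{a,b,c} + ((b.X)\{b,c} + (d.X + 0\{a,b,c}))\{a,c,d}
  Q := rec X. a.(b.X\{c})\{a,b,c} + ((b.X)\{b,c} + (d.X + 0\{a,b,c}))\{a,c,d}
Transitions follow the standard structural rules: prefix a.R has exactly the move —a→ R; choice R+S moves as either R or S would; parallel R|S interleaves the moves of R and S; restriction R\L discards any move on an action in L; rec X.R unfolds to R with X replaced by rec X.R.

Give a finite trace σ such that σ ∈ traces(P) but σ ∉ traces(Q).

d

P's transition system — 2 states:
  s0 = rec X. d.(b.X\{c})\{a,b,c} + ((b.X)\{b,c} + (d.X + 0\{a,b,c}))\{a,c,d} → --d--▸ s1
  s1 = (b.(rec X. d.(b.X\{c})\{a,b,c} + ((b.X)\{b,c} + (d.X + 0\{a,b,c}))\{a,c,d})\{c})\{a,b,c} → (no moves)
Q's transition system — 2 states:
  t0 = rec X. a.(b.X\{c})\{a,b,c} + ((b.X)\{b,c} + (d.X + 0\{a,b,c}))\{a,c,d} → --a--▸ t1
  t1 = (b.(rec X. a.(b.X\{c})\{a,b,c} + ((b.X)\{b,c} + (d.X + 0\{a,b,c}))\{a,c,d})\{c})\{a,b,c} → (no moves)
Trace ⟨d⟩ through P, begin at {s0}:
  [1] d ⇒ {s1}
  — P admits the full trace.
Trace ⟨d⟩ through Q, begin at {t0}:
  [1] d ⇒ ∅  — Q cannot continue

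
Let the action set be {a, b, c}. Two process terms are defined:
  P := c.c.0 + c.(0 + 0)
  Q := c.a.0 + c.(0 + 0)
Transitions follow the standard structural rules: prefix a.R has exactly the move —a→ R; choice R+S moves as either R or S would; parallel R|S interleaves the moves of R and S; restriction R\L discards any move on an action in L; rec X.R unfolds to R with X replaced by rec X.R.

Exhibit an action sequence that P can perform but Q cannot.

Reachable graph of P (4 states):
  u0 = c.c.0 + c.(0 + 0) has moves --c--▸ u1, --c--▸ u2
  u1 = 0 + 0 has moves (no moves)
  u2 = c.0 has moves --c--▸ u3
  u3 = 0 has moves (no moves)
Reachable graph of Q (4 states):
  v0 = c.a.0 + c.(0 + 0) has moves --c--▸ v1, --c--▸ v2
  v1 = 0 + 0 has moves (no moves)
  v2 = a.0 has moves --a--▸ v3
  v3 = 0 has moves (no moves)
Run σ = ⟨cc⟩ on P: start {u0}
  step 1 (c): {u1, u2}
  step 2 (c): {u3}
  — P admits the full trace.
Run σ = ⟨cc⟩ on Q: start {v0}
  step 1 (c): {v1, v2}
  step 2 (c): ∅  — Q cannot continue

cc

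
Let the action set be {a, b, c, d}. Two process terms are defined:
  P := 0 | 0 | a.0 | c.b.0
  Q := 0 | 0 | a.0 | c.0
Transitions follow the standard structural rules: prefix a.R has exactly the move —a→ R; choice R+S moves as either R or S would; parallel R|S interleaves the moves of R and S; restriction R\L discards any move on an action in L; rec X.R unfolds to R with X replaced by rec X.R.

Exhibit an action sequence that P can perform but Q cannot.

cb

Reachable graph of P (6 states):
  u0 = 0 | 0 | a.0 | c.b.0 ⊢ --a--▸ u1, --c--▸ u2
  u1 = 0 | 0 | 0 | c.b.0 ⊢ --c--▸ u3
  u2 = 0 | 0 | a.0 | b.0 ⊢ --a--▸ u3, --b--▸ u4
  u3 = 0 | 0 | 0 | b.0 ⊢ --b--▸ u5
  u4 = 0 | 0 | a.0 | 0 ⊢ --a--▸ u5
  u5 = 0 | 0 | 0 | 0 ⊢ ·
Reachable graph of Q (4 states):
  v0 = 0 | 0 | a.0 | c.0 ⊢ --a--▸ v1, --c--▸ v2
  v1 = 0 | 0 | 0 | c.0 ⊢ --c--▸ v3
  v2 = 0 | 0 | a.0 | 0 ⊢ --a--▸ v3
  v3 = 0 | 0 | 0 | 0 ⊢ ·
Executing cb from P (initial set {u0}):
  step 1 (c): {u2}
  step 2 (b): {u4}
  ✓ P
Executing cb from Q (initial set {v0}):
  step 1 (c): {v2}
  step 2 (b): ∅ (Q stuck)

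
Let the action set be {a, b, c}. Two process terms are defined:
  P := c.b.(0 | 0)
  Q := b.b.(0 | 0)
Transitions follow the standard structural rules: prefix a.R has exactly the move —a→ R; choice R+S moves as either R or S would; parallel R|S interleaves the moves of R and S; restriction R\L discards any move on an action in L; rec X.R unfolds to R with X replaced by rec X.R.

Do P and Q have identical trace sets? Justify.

trace-distinct — witness ⟨c⟩

P's transition system — 3 states:
  m0 = c.b.(0 | 0) :: ··c··> m1
  m1 = b.(0 | 0) :: ··b··> m2
  m2 = 0 | 0 :: ∅
Q's transition system — 3 states:
  n0 = b.b.(0 | 0) :: ··b··> n1
  n1 = b.(0 | 0) :: ··b··> n2
  n2 = 0 | 0 :: ∅
Trace ⟨c⟩ through P, begin at {m0}:
  step 1 (c): {m1}
  P completes σ.
Trace ⟨c⟩ through Q, begin at {n0}:
  step 1 (c): no successor for Q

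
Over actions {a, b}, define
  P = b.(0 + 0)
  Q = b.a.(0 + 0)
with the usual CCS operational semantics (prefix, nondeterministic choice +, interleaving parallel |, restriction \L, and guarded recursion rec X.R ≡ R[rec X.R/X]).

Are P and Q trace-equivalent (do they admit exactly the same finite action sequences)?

P's transition system — 2 states:
  s0 = b.(0 + 0) has moves ··b··> s1
  s1 = 0 + 0 has moves deadlocked
Q's transition system — 3 states:
  t0 = b.a.(0 + 0) has moves ··b··> t1
  t1 = a.(0 + 0) has moves ··a··> t2
  t2 = 0 + 0 has moves deadlocked
Executing ba from Q (initial set {t0}):
  [1] b ⇒ {t1}
  [2] a ⇒ {t2}
  Q completes σ.
Executing ba from P (initial set {s0}):
  [1] b ⇒ {s1}
  [2] a ⇒ ∅ (P stuck)

NO — witness ⟨ba⟩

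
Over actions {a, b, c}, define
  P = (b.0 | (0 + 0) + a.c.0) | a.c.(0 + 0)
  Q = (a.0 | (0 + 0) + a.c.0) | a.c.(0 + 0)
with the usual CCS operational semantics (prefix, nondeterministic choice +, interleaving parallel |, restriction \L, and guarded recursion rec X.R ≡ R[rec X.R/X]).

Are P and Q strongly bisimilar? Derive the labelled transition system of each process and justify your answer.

Reachable graph of P (12 states):
  p0 = (b.0 | (0 + 0) + a.c.0) | a.c.(0 + 0) ⊢ =a=> p1, =a=> p2, =b=> p3
  p1 = (b.0 | (0 + 0) + a.c.0) | c.(0 + 0) ⊢ =a=> p4, =b=> p5, =c=> p6
  p2 = c.0 | a.c.(0 + 0) ⊢ =a=> p4, =c=> p7
  p3 = 0 | (0 + 0) | a.c.(0 + 0) ⊢ =a=> p5
  p4 = c.0 | c.(0 + 0) ⊢ =c=> p8, =c=> p9
  p5 = 0 | (0 + 0) | c.(0 + 0) ⊢ =c=> p10
  p6 = (b.0 | (0 + 0) + a.c.0) | (0 + 0) ⊢ =a=> p9, =b=> p10
  p7 = 0 | a.c.(0 + 0) ⊢ =a=> p8
  p8 = 0 | c.(0 + 0) ⊢ =c=> p11
  p9 = c.0 | (0 + 0) ⊢ =c=> p11
  p10 = 0 | (0 + 0) | (0 + 0) ⊢ ∅
  p11 = 0 | (0 + 0) ⊢ ∅
Reachable graph of Q (12 states):
  q0 = (a.0 | (0 + 0) + a.c.0) | a.c.(0 + 0) ⊢ =a=> q1, =a=> q2, =a=> q3
  q1 = (a.0 | (0 + 0) + a.c.0) | c.(0 + 0) ⊢ =a=> q4, =a=> q5, =c=> q6
  q2 = 0 | (0 + 0) | a.c.(0 + 0) ⊢ =a=> q4
  q3 = c.0 | a.c.(0 + 0) ⊢ =a=> q5, =c=> q7
  q4 = 0 | (0 + 0) | c.(0 + 0) ⊢ =c=> q8
  q5 = c.0 | c.(0 + 0) ⊢ =c=> q10, =c=> q9
  q6 = (a.0 | (0 + 0) + a.c.0) | (0 + 0) ⊢ =a=> q10, =a=> q8
  q7 = 0 | a.c.(0 + 0) ⊢ =a=> q9
  q8 = 0 | (0 + 0) | (0 + 0) ⊢ ∅
  q9 = 0 | c.(0 + 0) ⊢ =c=> q11
  q10 = c.0 | (0 + 0) ⊢ =c=> q11
  q11 = 0 | (0 + 0) ⊢ ∅
Coarsest stable partition (strong bisimilarity classes):
  B0 = {p0}
  B1 = {p1}
  B2 = {p4, q5}
  B3 = {p5, p8, p9, q10, q4, q9}
  B4 = {p10, p11, q11, q8}
  B5 = {p6}
  B6 = {p3, p7, q2, q7}
  B7 = {p2, q3}
  B8 = {q0}
  B9 = {q1}
  B10 = {q6}
p0 ∈ B0, q0 ∈ B8 → different blocks

NO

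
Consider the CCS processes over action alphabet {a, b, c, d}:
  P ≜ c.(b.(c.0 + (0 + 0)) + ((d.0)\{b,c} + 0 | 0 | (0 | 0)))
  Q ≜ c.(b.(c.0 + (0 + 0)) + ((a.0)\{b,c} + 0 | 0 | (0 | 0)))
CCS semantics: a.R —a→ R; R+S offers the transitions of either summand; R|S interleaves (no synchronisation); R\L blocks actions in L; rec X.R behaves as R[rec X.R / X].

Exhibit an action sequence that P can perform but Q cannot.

LTS(P): 5 reachable states
  p0 = c.(b.(c.0 + (0 + 0)) + ((d.0)\{b,c} + 0 | 0 | (0 | 0))) has moves =c=> p1
  p1 = b.(c.0 + (0 + 0)) + ((d.0)\{b,c} + 0 | 0 | (0 | 0)) has moves =b=> p2, =d=> p3
  p2 = c.0 + (0 + 0) has moves =c=> p4
  p3 = 0\{b,c} has moves ·
  p4 = 0 has moves ·
LTS(Q): 5 reachable states
  q0 = c.(b.(c.0 + (0 + 0)) + ((a.0)\{b,c} + 0 | 0 | (0 | 0))) has moves =c=> q1
  q1 = b.(c.0 + (0 + 0)) + ((a.0)\{b,c} + 0 | 0 | (0 | 0)) has moves =a=> q2, =b=> q3
  q2 = 0\{b,c} has moves ·
  q3 = c.0 + (0 + 0) has moves =c=> q4
  q4 = 0 has moves ·
Executing cd from P (initial set {p0}):
  [1] c ⇒ {p1}
  [2] d ⇒ {p3}
  — P admits the full trace.
Executing cd from Q (initial set {q0}):
  [1] c ⇒ {q1}
  [2] d ⇒ ∅  — Q cannot continue

cd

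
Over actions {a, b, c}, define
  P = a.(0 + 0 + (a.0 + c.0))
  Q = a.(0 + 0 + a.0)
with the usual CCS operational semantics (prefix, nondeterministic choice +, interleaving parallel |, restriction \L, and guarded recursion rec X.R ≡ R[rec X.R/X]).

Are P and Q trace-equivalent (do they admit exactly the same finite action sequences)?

LTS(P): 3 reachable states
  s0 = a.(0 + 0 + (a.0 + c.0)) → --a--▸ s1
  s1 = 0 + 0 + (a.0 + c.0) → --a--▸ s2, --c--▸ s2
  s2 = 0 → deadlocked
LTS(Q): 3 reachable states
  t0 = a.(0 + 0 + a.0) → --a--▸ t1
  t1 = 0 + 0 + a.0 → --a--▸ t2
  t2 = 0 → deadlocked
Trace ⟨ac⟩ through P, begin at {s0}:
  step 1 (a): {s1}
  step 2 (c): {s2}
  P completes σ.
Trace ⟨ac⟩ through Q, begin at {t0}:
  step 1 (a): {t1}
  step 2 (c): ∅  — Q cannot continue

NO — witness ⟨ac⟩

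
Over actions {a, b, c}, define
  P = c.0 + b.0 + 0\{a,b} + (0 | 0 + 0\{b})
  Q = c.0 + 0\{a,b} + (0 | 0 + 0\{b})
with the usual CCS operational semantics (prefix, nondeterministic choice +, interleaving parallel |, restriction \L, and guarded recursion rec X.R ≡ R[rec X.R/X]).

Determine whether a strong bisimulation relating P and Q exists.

NO

Reachable graph of P (2 states):
  u0 = c.0 + b.0 + 0\{a,b} + (0 | 0 + 0\{b}) has moves -b-> u1, -c-> u1
  u1 = 0 has moves deadlocked
Reachable graph of Q (2 states):
  v0 = c.0 + 0\{a,b} + (0 | 0 + 0\{b}) has moves -c-> v1
  v1 = 0 has moves deadlocked
Partition-refinement fixed point:
  B0 = {u0}
  B1 = {u1, v1}
  B2 = {v0}
u0 ∈ B0, v0 ∈ B2 → different blocks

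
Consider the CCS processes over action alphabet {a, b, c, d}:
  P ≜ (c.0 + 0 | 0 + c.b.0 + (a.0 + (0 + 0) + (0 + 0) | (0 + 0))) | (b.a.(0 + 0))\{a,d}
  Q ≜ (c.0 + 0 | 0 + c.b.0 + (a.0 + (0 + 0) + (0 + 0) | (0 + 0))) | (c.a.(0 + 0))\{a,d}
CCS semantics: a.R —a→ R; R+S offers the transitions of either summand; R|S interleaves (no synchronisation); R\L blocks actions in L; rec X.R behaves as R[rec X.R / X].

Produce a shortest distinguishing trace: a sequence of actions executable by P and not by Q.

Reachable graph of P (6 states):
  m0 = (c.0 + 0 | 0 + c.b.0 + (a.0 + (0 + 0) + (0 + 0) | (0 + 0))) | (b.a.(0 + 0))\{a,d} has moves -a-> m1, -b-> m2, -c-> m1, -c-> m3
  m1 = 0 | (b.a.(0 + 0))\{a,d} has moves -b-> m4
  m2 = (c.0 + 0 | 0 + c.b.0 + (a.0 + (0 + 0) + (0 + 0) | (0 + 0))) | (a.(0 + 0))\{a,d} has moves -a-> m4, -c-> m4, -c-> m5
  m3 = b.0 | (b.a.(0 + 0))\{a,d} has moves -b-> m1, -b-> m5
  m4 = 0 | (a.(0 + 0))\{a,d} has moves (no moves)
  m5 = b.0 | (a.(0 + 0))\{a,d} has moves -b-> m4
Reachable graph of Q (6 states):
  n0 = (c.0 + 0 | 0 + c.b.0 + (a.0 + (0 + 0) + (0 + 0) | (0 + 0))) | (c.a.(0 + 0))\{a,d} has moves -a-> n1, -c-> n1, -c-> n2, -c-> n3
  n1 = 0 | (c.a.(0 + 0))\{a,d} has moves -c-> n4
  n2 = (c.0 + 0 | 0 + c.b.0 + (a.0 + (0 + 0) + (0 + 0) | (0 + 0))) | (a.(0 + 0))\{a,d} has moves -a-> n4, -c-> n4, -c-> n5
  n3 = b.0 | (c.a.(0 + 0))\{a,d} has moves -b-> n1, -c-> n5
  n4 = 0 | (a.(0 + 0))\{a,d} has moves (no moves)
  n5 = b.0 | (a.(0 + 0))\{a,d} has moves -b-> n4
Run σ = ⟨b⟩ on P: start {m0}
  after b @ step 1: {m2}
  — P admits the full trace.
Run σ = ⟨b⟩ on Q: start {n0}
  after b @ step 1: ∅  — Q cannot continue

b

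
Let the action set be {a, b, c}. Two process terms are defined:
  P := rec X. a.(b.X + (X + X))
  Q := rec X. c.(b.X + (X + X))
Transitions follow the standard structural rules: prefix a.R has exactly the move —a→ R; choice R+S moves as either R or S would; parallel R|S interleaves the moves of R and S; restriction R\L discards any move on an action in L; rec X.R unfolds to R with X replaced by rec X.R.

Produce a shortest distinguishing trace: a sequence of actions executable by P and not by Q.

a

P's transition system — 2 states:
  u0 = rec X. a.(b.X + (X + X)) :: ··a··> u1
  u1 = b.(rec X. a.(b.X + (X + X))) + ((rec X. a.(b.X + (X + X))) + (rec X. a.(b.X + (X + X)))) :: ··a··> u1, ··b··> u0
Q's transition system — 2 states:
  v0 = rec X. c.(b.X + (X + X)) :: ··c··> v1
  v1 = b.(rec X. c.(b.X + (X + X))) + ((rec X. c.(b.X + (X + X))) + (rec X. c.(b.X + (X + X)))) :: ··b··> v0, ··c··> v1
Run σ = ⟨a⟩ on P: start {u0}
  [1] a ⇒ {u1}
  ✓ P
Run σ = ⟨a⟩ on Q: start {v0}
  [1] a ⇒ no successor for Q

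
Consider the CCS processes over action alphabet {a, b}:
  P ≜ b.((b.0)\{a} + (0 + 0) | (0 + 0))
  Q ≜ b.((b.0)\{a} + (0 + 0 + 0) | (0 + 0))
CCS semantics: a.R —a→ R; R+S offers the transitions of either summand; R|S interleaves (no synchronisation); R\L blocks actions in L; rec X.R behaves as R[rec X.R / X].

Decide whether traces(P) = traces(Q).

trace-equivalent

P's transition system — 3 states:
  m0 = b.((b.0)\{a} + (0 + 0) | (0 + 0)) | -b-> m1
  m1 = (b.0)\{a} + (0 + 0) | (0 + 0) | -b-> m2
  m2 = 0\{a} | ·
Q's transition system — 3 states:
  n0 = b.((b.0)\{a} + (0 + 0 + 0) | (0 + 0)) | -b-> n1
  n1 = (b.0)\{a} + (0 + 0 + 0) | (0 + 0) | -b-> n2
  n2 = 0\{a} | ·
Bisimilarity quotient blocks:
  B0 = {m0, n0}
  B1 = {m1, n1}
  B2 = {m2, n2}
m0 ∈ B0, n0 ∈ B0 → same block
Bisimilar ⇒ trace-equivalent.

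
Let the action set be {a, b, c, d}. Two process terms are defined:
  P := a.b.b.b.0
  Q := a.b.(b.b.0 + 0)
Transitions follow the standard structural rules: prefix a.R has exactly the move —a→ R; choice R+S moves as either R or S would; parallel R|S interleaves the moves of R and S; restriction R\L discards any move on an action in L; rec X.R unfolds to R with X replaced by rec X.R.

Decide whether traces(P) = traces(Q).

trace-equivalent

Reachable graph of P (5 states):
  p0 = a.b.b.b.0 | =a=> p1
  p1 = b.b.b.0 | =b=> p2
  p2 = b.b.0 | =b=> p3
  p3 = b.0 | =b=> p4
  p4 = 0 | ·
Reachable graph of Q (5 states):
  q0 = a.b.(b.b.0 + 0) | =a=> q1
  q1 = b.(b.b.0 + 0) | =b=> q2
  q2 = b.b.0 + 0 | =b=> q3
  q3 = b.0 | =b=> q4
  q4 = 0 | ·
Partition-refinement fixed point:
  B0 = {p0, q0}
  B1 = {p1, q1}
  B2 = {p2, q2}
  B3 = {p3, q3}
  B4 = {p4, q4}
p0 ∈ B0, q0 ∈ B0 → same block
Bisimilar ⇒ trace-equivalent.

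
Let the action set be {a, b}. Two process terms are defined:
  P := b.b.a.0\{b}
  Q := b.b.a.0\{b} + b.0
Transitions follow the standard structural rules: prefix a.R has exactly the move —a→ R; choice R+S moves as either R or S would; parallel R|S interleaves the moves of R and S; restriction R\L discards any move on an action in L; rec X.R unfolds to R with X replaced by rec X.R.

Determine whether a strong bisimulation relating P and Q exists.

LTS(P): 4 reachable states
  u0 = b.b.a.0\{b} → ··b··> u1
  u1 = b.a.0\{b} → ··b··> u2
  u2 = a.0\{b} → ··a··> u3
  u3 = 0\{b} → ·
LTS(Q): 5 reachable states
  v0 = b.b.a.0\{b} + b.0 → ··b··> v1, ··b··> v2
  v1 = 0 → ·
  v2 = b.a.0\{b} → ··b··> v3
  v3 = a.0\{b} → ··a··> v4
  v4 = 0\{b} → ·
Partition-refinement fixed point:
  B0 = {u0}
  B1 = {u1, v2}
  B2 = {u2, v3}
  B3 = {u3, v1, v4}
  B4 = {v0}
u0 ∈ B0, v0 ∈ B4 → different blocks

P ≁ Q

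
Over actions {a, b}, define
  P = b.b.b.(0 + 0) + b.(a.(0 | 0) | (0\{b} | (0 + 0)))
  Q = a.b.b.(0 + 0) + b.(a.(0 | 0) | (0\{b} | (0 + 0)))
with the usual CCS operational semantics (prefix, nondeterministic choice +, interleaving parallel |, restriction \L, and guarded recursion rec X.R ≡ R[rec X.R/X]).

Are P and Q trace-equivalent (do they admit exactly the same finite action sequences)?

NO — witness ⟨bb⟩

LTS(P): 6 reachable states
  u0 = b.b.b.(0 + 0) + b.(a.(0 | 0) | (0\{b} | (0 + 0))) has moves =b=> u1, =b=> u2
  u1 = a.(0 | 0) | (0\{b} | (0 + 0)) has moves =a=> u3
  u2 = b.b.(0 + 0) has moves =b=> u4
  u3 = 0 | 0 | (0\{b} | (0 + 0)) has moves (no moves)
  u4 = b.(0 + 0) has moves =b=> u5
  u5 = 0 + 0 has moves (no moves)
LTS(Q): 6 reachable states
  v0 = a.b.b.(0 + 0) + b.(a.(0 | 0) | (0\{b} | (0 + 0))) has moves =a=> v1, =b=> v2
  v1 = b.b.(0 + 0) has moves =b=> v3
  v2 = a.(0 | 0) | (0\{b} | (0 + 0)) has moves =a=> v4
  v3 = b.(0 + 0) has moves =b=> v5
  v4 = 0 | 0 | (0\{b} | (0 + 0)) has moves (no moves)
  v5 = 0 + 0 has moves (no moves)
Executing bb from P (initial set {u0}):
  step 1 (b): {u1, u2}
  step 2 (b): {u4}
  P completes σ.
Executing bb from Q (initial set {v0}):
  step 1 (b): {v2}
  step 2 (b): ∅ (Q stuck)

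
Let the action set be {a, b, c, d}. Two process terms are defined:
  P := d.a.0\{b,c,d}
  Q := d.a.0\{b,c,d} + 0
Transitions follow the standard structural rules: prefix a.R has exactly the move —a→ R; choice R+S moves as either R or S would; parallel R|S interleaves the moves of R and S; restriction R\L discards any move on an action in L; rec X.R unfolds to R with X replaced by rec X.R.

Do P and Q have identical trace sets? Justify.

trace-equivalent

Reachable graph of P (3 states):
  u0 = d.a.0\{b,c,d} | ··d··> u1
  u1 = a.0\{b,c,d} | ··a··> u2
  u2 = 0\{b,c,d} | deadlocked
Reachable graph of Q (3 states):
  v0 = d.a.0\{b,c,d} + 0 | ··d··> v1
  v1 = a.0\{b,c,d} | ··a··> v2
  v2 = 0\{b,c,d} | deadlocked
Partition-refinement fixed point:
  B0 = {u0, v0}
  B1 = {u1, v1}
  B2 = {u2, v2}
u0 ∈ B0, v0 ∈ B0 → same block
Bisimilar ⇒ trace-equivalent.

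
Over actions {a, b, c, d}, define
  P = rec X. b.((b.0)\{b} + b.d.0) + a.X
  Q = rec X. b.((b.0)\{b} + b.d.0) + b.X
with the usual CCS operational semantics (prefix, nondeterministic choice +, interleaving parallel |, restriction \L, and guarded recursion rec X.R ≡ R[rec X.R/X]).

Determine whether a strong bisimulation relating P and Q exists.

NO

LTS(P): 4 reachable states
  u0 = rec X. b.((b.0)\{b} + b.d.0) + a.X → -a-> u0, -b-> u1
  u1 = (b.0)\{b} + b.d.0 → -b-> u2
  u2 = d.0 → -d-> u3
  u3 = 0 → ∅
LTS(Q): 4 reachable states
  v0 = rec X. b.((b.0)\{b} + b.d.0) + b.X → -b-> v0, -b-> v1
  v1 = (b.0)\{b} + b.d.0 → -b-> v2
  v2 = d.0 → -d-> v3
  v3 = 0 → ∅
Bisimilarity quotient blocks:
  B0 = {u0}
  B1 = {u1, v1}
  B2 = {u2, v2}
  B3 = {u3, v3}
  B4 = {v0}
u0 ∈ B0, v0 ∈ B4 → different blocks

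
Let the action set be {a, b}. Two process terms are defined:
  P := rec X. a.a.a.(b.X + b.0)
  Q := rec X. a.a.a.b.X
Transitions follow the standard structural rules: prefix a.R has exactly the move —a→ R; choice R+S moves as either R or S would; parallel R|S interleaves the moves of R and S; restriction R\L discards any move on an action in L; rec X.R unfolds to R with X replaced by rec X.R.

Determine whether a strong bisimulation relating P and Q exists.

not bisimilar

LTS(P): 5 reachable states
  m0 = rec X. a.a.a.(b.X + b.0) → —a→ m1
  m1 = a.a.(b.(rec X. a.a.a.(b.X + b.0)) + b.0) → —a→ m2
  m2 = a.(b.(rec X. a.a.a.(b.X + b.0)) + b.0) → —a→ m3
  m3 = b.(rec X. a.a.a.(b.X + b.0)) + b.0 → —b→ m0, —b→ m4
  m4 = 0 → ·
LTS(Q): 4 reachable states
  n0 = rec X. a.a.a.b.X → —a→ n1
  n1 = a.a.b.(rec X. a.a.a.b.X) → —a→ n2
  n2 = a.b.(rec X. a.a.a.b.X) → —a→ n3
  n3 = b.(rec X. a.a.a.b.X) → —b→ n0
Bisimilarity quotient blocks:
  B0 = {m0}
  B1 = {m1}
  B2 = {m2}
  B3 = {m3}
  B4 = {m4}
  B5 = {n0}
  B6 = {n1}
  B7 = {n2}
  B8 = {n3}
m0 ∈ B0, n0 ∈ B5 → different blocks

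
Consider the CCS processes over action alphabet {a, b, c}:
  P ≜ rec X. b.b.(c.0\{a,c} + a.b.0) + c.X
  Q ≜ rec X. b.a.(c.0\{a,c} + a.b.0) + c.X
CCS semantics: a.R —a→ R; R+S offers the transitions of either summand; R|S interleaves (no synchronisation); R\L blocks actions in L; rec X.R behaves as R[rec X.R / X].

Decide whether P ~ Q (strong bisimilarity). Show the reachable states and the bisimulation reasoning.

Reachable graph of P (6 states):
  u0 = rec X. b.b.(c.0\{a,c} + a.b.0) + c.X | -b-> u1, -c-> u0
  u1 = b.(c.0\{a,c} + a.b.0) | -b-> u2
  u2 = c.0\{a,c} + a.b.0 | -a-> u3, -c-> u4
  u3 = b.0 | -b-> u5
  u4 = 0\{a,c} | deadlocked
  u5 = 0 | deadlocked
Reachable graph of Q (6 states):
  v0 = rec X. b.a.(c.0\{a,c} + a.b.0) + c.X | -b-> v1, -c-> v0
  v1 = a.(c.0\{a,c} + a.b.0) | -a-> v2
  v2 = c.0\{a,c} + a.b.0 | -a-> v3, -c-> v4
  v3 = b.0 | -b-> v5
  v4 = 0\{a,c} | deadlocked
  v5 = 0 | deadlocked
Partition-refinement fixed point:
  B0 = {u0}
  B1 = {u1}
  B2 = {u2, v2}
  B3 = {u3, v3}
  B4 = {u4, u5, v4, v5}
  B5 = {v0}
  B6 = {v1}
u0 ∈ B0, v0 ∈ B5 → different blocks

not bisimilar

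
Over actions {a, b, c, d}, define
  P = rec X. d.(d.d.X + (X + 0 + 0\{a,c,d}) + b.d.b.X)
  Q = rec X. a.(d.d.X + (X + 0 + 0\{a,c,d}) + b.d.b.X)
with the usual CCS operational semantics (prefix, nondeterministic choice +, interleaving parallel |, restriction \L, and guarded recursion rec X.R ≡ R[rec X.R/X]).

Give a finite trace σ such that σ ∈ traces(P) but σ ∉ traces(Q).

Reachable graph of P (5 states):
  s0 = rec X. d.(d.d.X + (X + 0 + 0\{a,c,d}) + b.d.b.X) | =d=> s1
  s1 = d.d.(rec X. d.(d.d.X + (X + 0 + 0\{a,c,d}) + b.d.b.X)) + ((rec X. d.(d.d.X + (X + 0 + 0\{a,c,d}) + b.d.b.X)) + 0 + 0\{a,c,d}) + b.d.b.(rec X. d.(d.d.X + (X + 0 + 0\{a,c,d}) + b.d.b.X)) | =b=> s2, =d=> s1, =d=> s3
  s2 = d.b.(rec X. d.(d.d.X + (X + 0 + 0\{a,c,d}) + b.d.b.X)) | =d=> s4
  s3 = d.(rec X. d.(d.d.X + (X + 0 + 0\{a,c,d}) + b.d.b.X)) | =d=> s0
  s4 = b.(rec X. d.(d.d.X + (X + 0 + 0\{a,c,d}) + b.d.b.X)) | =b=> s0
Reachable graph of Q (5 states):
  t0 = rec X. a.(d.d.X + (X + 0 + 0\{a,c,d}) + b.d.b.X) | =a=> t1
  t1 = d.d.(rec X. a.(d.d.X + (X + 0 + 0\{a,c,d}) + b.d.b.X)) + ((rec X. a.(d.d.X + (X + 0 + 0\{a,c,d}) + b.d.b.X)) + 0 + 0\{a,c,d}) + b.d.b.(rec X. a.(d.d.X + (X + 0 + 0\{a,c,d}) + b.d.b.X)) | =a=> t1, =b=> t2, =d=> t3
  t2 = d.b.(rec X. a.(d.d.X + (X + 0 + 0\{a,c,d}) + b.d.b.X)) | =d=> t4
  t3 = d.(rec X. a.(d.d.X + (X + 0 + 0\{a,c,d}) + b.d.b.X)) | =d=> t0
  t4 = b.(rec X. a.(d.d.X + (X + 0 + 0\{a,c,d}) + b.d.b.X)) | =b=> t0
Executing d from P (initial set {s0}):
  [1] d ⇒ {s1}
  — P admits the full trace.
Executing d from Q (initial set {t0}):
  [1] d ⇒ ∅ (Q stuck)

d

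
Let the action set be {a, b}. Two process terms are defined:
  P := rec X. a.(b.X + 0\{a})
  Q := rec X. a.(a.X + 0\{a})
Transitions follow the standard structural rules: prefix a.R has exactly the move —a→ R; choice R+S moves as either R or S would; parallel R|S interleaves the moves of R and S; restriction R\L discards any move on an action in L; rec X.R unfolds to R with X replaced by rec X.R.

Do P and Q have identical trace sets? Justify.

LTS(P): 2 reachable states
  p0 = rec X. a.(b.X + 0\{a}) :: ··a··> p1
  p1 = b.(rec X. a.(b.X + 0\{a})) + 0\{a} :: ··b··> p0
LTS(Q): 2 reachable states
  q0 = rec X. a.(a.X + 0\{a}) :: ··a··> q1
  q1 = a.(rec X. a.(a.X + 0\{a})) + 0\{a} :: ··a··> q0
Trace ⟨ab⟩ through P, begin at {p0}:
  step 1 (a): {p1}
  step 2 (b): {p0}
  ✓ P
Trace ⟨ab⟩ through Q, begin at {q0}:
  step 1 (a): {q1}
  step 2 (b): no successor for Q

NO — witness ⟨ab⟩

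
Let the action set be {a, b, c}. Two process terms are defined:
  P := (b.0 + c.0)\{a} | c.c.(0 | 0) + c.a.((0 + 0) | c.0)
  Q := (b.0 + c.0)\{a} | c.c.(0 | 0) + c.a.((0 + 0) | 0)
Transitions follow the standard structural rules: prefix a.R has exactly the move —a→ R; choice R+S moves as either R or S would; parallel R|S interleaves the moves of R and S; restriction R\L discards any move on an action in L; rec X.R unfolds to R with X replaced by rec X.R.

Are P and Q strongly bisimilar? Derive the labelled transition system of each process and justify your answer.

Reachable graph of P (9 states):
  s0 = (b.0 + c.0)\{a} | c.c.(0 | 0) + c.a.((0 + 0) | c.0) ⊢ --b--▸ s1, --c--▸ s1, --c--▸ s2, --c--▸ s3
  s1 = 0\{a} | c.c.(0 | 0) ⊢ --c--▸ s4
  s2 = (b.0 + c.0)\{a} | c.(0 | 0) ⊢ --b--▸ s4, --c--▸ s4, --c--▸ s5
  s3 = a.((0 + 0) | c.0) ⊢ --a--▸ s6
  s4 = 0\{a} | c.(0 | 0) ⊢ --c--▸ s7
  s5 = (b.0 + c.0)\{a} | (0 | 0) ⊢ --b--▸ s7, --c--▸ s7
  s6 = (0 + 0) | c.0 ⊢ --c--▸ s8
  s7 = 0\{a} | (0 | 0) ⊢ deadlocked
  s8 = (0 + 0) | 0 ⊢ deadlocked
Reachable graph of Q (8 states):
  t0 = (b.0 + c.0)\{a} | c.c.(0 | 0) + c.a.((0 + 0) | 0) ⊢ --b--▸ t1, --c--▸ t1, --c--▸ t2, --c--▸ t3
  t1 = 0\{a} | c.c.(0 | 0) ⊢ --c--▸ t4
  t2 = (b.0 + c.0)\{a} | c.(0 | 0) ⊢ --b--▸ t4, --c--▸ t4, --c--▸ t5
  t3 = a.((0 + 0) | 0) ⊢ --a--▸ t6
  t4 = 0\{a} | c.(0 | 0) ⊢ --c--▸ t7
  t5 = (b.0 + c.0)\{a} | (0 | 0) ⊢ --b--▸ t7, --c--▸ t7
  t6 = (0 + 0) | 0 ⊢ deadlocked
  t7 = 0\{a} | (0 | 0) ⊢ deadlocked
Partition-refinement fixed point:
  B0 = {s0}
  B1 = {s3}
  B2 = {s4, s6, t4}
  B3 = {s7, s8, t6, t7}
  B4 = {s1, t1}
  B5 = {s2, t2}
  B6 = {s5, t5}
  B7 = {t0}
  B8 = {t3}
s0 ∈ B0, t0 ∈ B7 → different blocks

NO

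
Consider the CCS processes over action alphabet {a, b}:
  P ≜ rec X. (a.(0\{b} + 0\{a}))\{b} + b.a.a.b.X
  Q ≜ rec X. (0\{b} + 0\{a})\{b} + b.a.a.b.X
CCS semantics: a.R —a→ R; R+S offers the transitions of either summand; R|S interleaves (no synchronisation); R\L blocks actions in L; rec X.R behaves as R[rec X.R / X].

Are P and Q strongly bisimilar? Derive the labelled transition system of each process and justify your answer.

P ≁ Q

Reachable graph of P (5 states):
  p0 = rec X. (a.(0\{b} + 0\{a}))\{b} + b.a.a.b.X has moves =a=> p1, =b=> p2
  p1 = (0\{b} + 0\{a})\{b} has moves ·
  p2 = a.a.b.(rec X. (a.(0\{b} + 0\{a}))\{b} + b.a.a.b.X) has moves =a=> p3
  p3 = a.b.(rec X. (a.(0\{b} + 0\{a}))\{b} + b.a.a.b.X) has moves =a=> p4
  p4 = b.(rec X. (a.(0\{b} + 0\{a}))\{b} + b.a.a.b.X) has moves =b=> p0
Reachable graph of Q (4 states):
  q0 = rec X. (0\{b} + 0\{a})\{b} + b.a.a.b.X has moves =b=> q1
  q1 = a.a.b.(rec X. (0\{b} + 0\{a})\{b} + b.a.a.b.X) has moves =a=> q2
  q2 = a.b.(rec X. (0\{b} + 0\{a})\{b} + b.a.a.b.X) has moves =a=> q3
  q3 = b.(rec X. (0\{b} + 0\{a})\{b} + b.a.a.b.X) has moves =b=> q0
Coarsest stable partition (strong bisimilarity classes):
  B0 = {p0}
  B1 = {p1}
  B2 = {p2}
  B3 = {p3}
  B4 = {p4}
  B5 = {q0}
  B6 = {q1}
  B7 = {q2}
  B8 = {q3}
p0 ∈ B0, q0 ∈ B5 → different blocks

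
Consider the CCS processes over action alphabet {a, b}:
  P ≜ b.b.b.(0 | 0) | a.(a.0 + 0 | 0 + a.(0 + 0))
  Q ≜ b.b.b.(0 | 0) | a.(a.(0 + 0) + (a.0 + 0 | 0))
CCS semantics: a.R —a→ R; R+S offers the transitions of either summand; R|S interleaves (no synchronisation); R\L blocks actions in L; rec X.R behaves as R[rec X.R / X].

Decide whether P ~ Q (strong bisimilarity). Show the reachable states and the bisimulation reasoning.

P ~ Q

P's transition system — 16 states:
  p0 = b.b.b.(0 | 0) | a.(a.0 + 0 | 0 + a.(0 + 0)) → —a→ p1, —b→ p2
  p1 = b.b.b.(0 | 0) | (a.0 + 0 | 0 + a.(0 + 0)) → —a→ p3, —a→ p4, —b→ p5
  p2 = b.b.(0 | 0) | a.(a.0 + 0 | 0 + a.(0 + 0)) → —a→ p5, —b→ p6
  p3 = b.b.b.(0 | 0) | (0 + 0) → —b→ p7
  p4 = b.b.b.(0 | 0) | 0 → —b→ p8
  p5 = b.b.(0 | 0) | (a.0 + 0 | 0 + a.(0 + 0)) → —a→ p7, —a→ p8, —b→ p9
  p6 = b.(0 | 0) | a.(a.0 + 0 | 0 + a.(0 + 0)) → —a→ p9, —b→ p10
  p7 = b.b.(0 | 0) | (0 + 0) → —b→ p11
  p8 = b.b.(0 | 0) | 0 → —b→ p12
  p9 = b.(0 | 0) | (a.0 + 0 | 0 + a.(0 + 0)) → —a→ p11, —a→ p12, —b→ p13
  p10 = 0 | 0 | a.(a.0 + 0 | 0 + a.(0 + 0)) → —a→ p13
  p11 = b.(0 | 0) | (0 + 0) → —b→ p14
  p12 = b.(0 | 0) | 0 → —b→ p15
  p13 = 0 | 0 | (a.0 + 0 | 0 + a.(0 + 0)) → —a→ p14, —a→ p15
  p14 = 0 | 0 | (0 + 0) → ·
  p15 = 0 | 0 | 0 → ·
Q's transition system — 16 states:
  q0 = b.b.b.(0 | 0) | a.(a.(0 + 0) + (a.0 + 0 | 0)) → —a→ q1, —b→ q2
  q1 = b.b.b.(0 | 0) | (a.(0 + 0) + (a.0 + 0 | 0)) → —a→ q3, —a→ q4, —b→ q5
  q2 = b.b.(0 | 0) | a.(a.(0 + 0) + (a.0 + 0 | 0)) → —a→ q5, —b→ q6
  q3 = b.b.b.(0 | 0) | (0 + 0) → —b→ q7
  q4 = b.b.b.(0 | 0) | 0 → —b→ q8
  q5 = b.b.(0 | 0) | (a.(0 + 0) + (a.0 + 0 | 0)) → —a→ q7, —a→ q8, —b→ q9
  q6 = b.(0 | 0) | a.(a.(0 + 0) + (a.0 + 0 | 0)) → —a→ q9, —b→ q10
  q7 = b.b.(0 | 0) | (0 + 0) → —b→ q11
  q8 = b.b.(0 | 0) | 0 → —b→ q12
  q9 = b.(0 | 0) | (a.(0 + 0) + (a.0 + 0 | 0)) → —a→ q11, —a→ q12, —b→ q13
  q10 = 0 | 0 | a.(a.(0 + 0) + (a.0 + 0 | 0)) → —a→ q13
  q11 = b.(0 | 0) | (0 + 0) → —b→ q14
  q12 = b.(0 | 0) | 0 → —b→ q15
  q13 = 0 | 0 | (a.(0 + 0) + (a.0 + 0 | 0)) → —a→ q14, —a→ q15
  q14 = 0 | 0 | (0 + 0) → ·
  q15 = 0 | 0 | 0 → ·
Partition-refinement fixed point:
  B0 = {p0, q0}
  B1 = {p2, q2}
  B2 = {p5, q5}
  B3 = {p7, p8, q7, q8}
  B4 = {p11, p12, q11, q12}
  B5 = {p14, p15, q14, q15}
  B6 = {p9, q9}
  B7 = {p13, q13}
  B8 = {p6, q6}
  B9 = {p10, q10}
  B10 = {p1, q1}
  B11 = {p3, p4, q3, q4}
p0 ∈ B0, q0 ∈ B0 → same block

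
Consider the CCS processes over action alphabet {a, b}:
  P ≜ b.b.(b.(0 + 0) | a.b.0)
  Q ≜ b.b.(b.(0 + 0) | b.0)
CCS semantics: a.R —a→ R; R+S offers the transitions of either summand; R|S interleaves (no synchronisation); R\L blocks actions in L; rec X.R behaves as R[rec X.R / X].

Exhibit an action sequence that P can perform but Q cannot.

bba

P's transition system — 8 states:
  s0 = b.b.(b.(0 + 0) | a.b.0) → -b-> s1
  s1 = b.(b.(0 + 0) | a.b.0) → -b-> s2
  s2 = b.(0 + 0) | a.b.0 → -a-> s3, -b-> s4
  s3 = b.(0 + 0) | b.0 → -b-> s5, -b-> s6
  s4 = (0 + 0) | a.b.0 → -a-> s5
  s5 = (0 + 0) | b.0 → -b-> s7
  s6 = b.(0 + 0) | 0 → -b-> s7
  s7 = (0 + 0) | 0 → deadlocked
Q's transition system — 6 states:
  t0 = b.b.(b.(0 + 0) | b.0) → -b-> t1
  t1 = b.(b.(0 + 0) | b.0) → -b-> t2
  t2 = b.(0 + 0) | b.0 → -b-> t3, -b-> t4
  t3 = (0 + 0) | b.0 → -b-> t5
  t4 = b.(0 + 0) | 0 → -b-> t5
  t5 = (0 + 0) | 0 → deadlocked
Executing bba from P (initial set {s0}):
  [1] b ⇒ {s1}
  [2] b ⇒ {s2}
  [3] a ⇒ {s3}
  ✓ P
Executing bba from Q (initial set {t0}):
  [1] b ⇒ {t1}
  [2] b ⇒ {t2}
  [3] a ⇒ ∅  — Q cannot continue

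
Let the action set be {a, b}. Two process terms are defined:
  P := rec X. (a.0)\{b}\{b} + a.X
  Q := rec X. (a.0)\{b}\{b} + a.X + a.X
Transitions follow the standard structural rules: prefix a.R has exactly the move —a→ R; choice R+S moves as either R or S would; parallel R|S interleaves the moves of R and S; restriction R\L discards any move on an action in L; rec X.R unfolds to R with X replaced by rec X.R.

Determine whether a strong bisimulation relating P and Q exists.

LTS(P): 2 reachable states
  m0 = rec X. (a.0)\{b}\{b} + a.X | --a--▸ m0, --a--▸ m1
  m1 = 0\{b}\{b} | ·
LTS(Q): 2 reachable states
  n0 = rec X. (a.0)\{b}\{b} + a.X + a.X | --a--▸ n0, --a--▸ n1
  n1 = 0\{b}\{b} | ·
Bisimilarity quotient blocks:
  B0 = {m0, n0}
  B1 = {m1, n1}
m0 ∈ B0, n0 ∈ B0 → same block

bisimilar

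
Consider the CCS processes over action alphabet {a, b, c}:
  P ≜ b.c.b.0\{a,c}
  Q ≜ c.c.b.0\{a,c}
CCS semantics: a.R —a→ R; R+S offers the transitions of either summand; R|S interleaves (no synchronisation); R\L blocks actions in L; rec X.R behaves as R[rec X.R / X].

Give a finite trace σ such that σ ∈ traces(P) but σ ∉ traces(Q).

Reachable graph of P (4 states):
  u0 = b.c.b.0\{a,c} has moves ··b··> u1
  u1 = c.b.0\{a,c} has moves ··c··> u2
  u2 = b.0\{a,c} has moves ··b··> u3
  u3 = 0\{a,c} has moves (no moves)
Reachable graph of Q (4 states):
  v0 = c.c.b.0\{a,c} has moves ··c··> v1
  v1 = c.b.0\{a,c} has moves ··c··> v2
  v2 = b.0\{a,c} has moves ··b··> v3
  v3 = 0\{a,c} has moves (no moves)
Executing b from P (initial set {u0}):
  step 1 (b): {u1}
  P completes σ.
Executing b from Q (initial set {v0}):
  step 1 (b): ∅ (Q stuck)

b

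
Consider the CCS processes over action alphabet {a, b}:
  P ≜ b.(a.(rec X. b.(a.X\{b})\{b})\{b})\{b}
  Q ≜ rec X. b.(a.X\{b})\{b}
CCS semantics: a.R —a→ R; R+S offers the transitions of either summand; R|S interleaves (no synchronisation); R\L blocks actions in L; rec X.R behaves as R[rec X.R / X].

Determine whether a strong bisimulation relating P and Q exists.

YES

LTS(P): 3 reachable states
  s0 = b.(a.(rec X. b.(a.X\{b})\{b})\{b})\{b} ⊢ ··b··> s1
  s1 = (a.(rec X. b.(a.X\{b})\{b})\{b})\{b} ⊢ ··a··> s2
  s2 = (rec X. b.(a.X\{b})\{b})\{b}\{b} ⊢ ∅
LTS(Q): 3 reachable states
  t0 = rec X. b.(a.X\{b})\{b} ⊢ ··b··> t1
  t1 = (a.(rec X. b.(a.X\{b})\{b})\{b})\{b} ⊢ ··a··> t2
  t2 = (rec X. b.(a.X\{b})\{b})\{b}\{b} ⊢ ∅
Partition-refinement fixed point:
  B0 = {s0, t0}
  B1 = {s1, t1}
  B2 = {s2, t2}
s0 ∈ B0, t0 ∈ B0 → same block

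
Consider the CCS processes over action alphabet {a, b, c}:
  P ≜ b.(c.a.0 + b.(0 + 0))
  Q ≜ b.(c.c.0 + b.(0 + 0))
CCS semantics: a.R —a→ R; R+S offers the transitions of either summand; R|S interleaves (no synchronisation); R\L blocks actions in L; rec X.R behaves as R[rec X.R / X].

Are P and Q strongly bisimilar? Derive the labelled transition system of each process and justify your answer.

P's transition system — 5 states:
  p0 = b.(c.a.0 + b.(0 + 0)) | -b-> p1
  p1 = c.a.0 + b.(0 + 0) | -b-> p2, -c-> p3
  p2 = 0 + 0 | ·
  p3 = a.0 | -a-> p4
  p4 = 0 | ·
Q's transition system — 5 states:
  q0 = b.(c.c.0 + b.(0 + 0)) | -b-> q1
  q1 = c.c.0 + b.(0 + 0) | -b-> q2, -c-> q3
  q2 = 0 + 0 | ·
  q3 = c.0 | -c-> q4
  q4 = 0 | ·
Partition-refinement fixed point:
  B0 = {p0}
  B1 = {p1}
  B2 = {p2, p4, q2, q4}
  B3 = {p3}
  B4 = {q0}
  B5 = {q1}
  B6 = {q3}
p0 ∈ B0, q0 ∈ B4 → different blocks

NO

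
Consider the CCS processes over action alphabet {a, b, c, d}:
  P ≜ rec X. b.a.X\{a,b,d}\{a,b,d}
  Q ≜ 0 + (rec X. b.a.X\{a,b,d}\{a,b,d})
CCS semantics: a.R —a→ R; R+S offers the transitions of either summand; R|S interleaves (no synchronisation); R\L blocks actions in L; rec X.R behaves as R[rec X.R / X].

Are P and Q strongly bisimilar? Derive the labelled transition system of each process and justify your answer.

Reachable graph of P (3 states):
  u0 = rec X. b.a.X\{a,b,d}\{a,b,d} | ··b··> u1
  u1 = a.(rec X. b.a.X\{a,b,d}\{a,b,d})\{a,b,d}\{a,b,d} | ··a··> u2
  u2 = (rec X. b.a.X\{a,b,d}\{a,b,d})\{a,b,d}\{a,b,d} | deadlocked
Reachable graph of Q (3 states):
  v0 = 0 + (rec X. b.a.X\{a,b,d}\{a,b,d}) | ··b··> v1
  v1 = a.(rec X. b.a.X\{a,b,d}\{a,b,d})\{a,b,d}\{a,b,d} | ··a··> v2
  v2 = (rec X. b.a.X\{a,b,d}\{a,b,d})\{a,b,d}\{a,b,d} | deadlocked
Partition-refinement fixed point:
  B0 = {u0, v0}
  B1 = {u1, v1}
  B2 = {u2, v2}
u0 ∈ B0, v0 ∈ B0 → same block

P ~ Q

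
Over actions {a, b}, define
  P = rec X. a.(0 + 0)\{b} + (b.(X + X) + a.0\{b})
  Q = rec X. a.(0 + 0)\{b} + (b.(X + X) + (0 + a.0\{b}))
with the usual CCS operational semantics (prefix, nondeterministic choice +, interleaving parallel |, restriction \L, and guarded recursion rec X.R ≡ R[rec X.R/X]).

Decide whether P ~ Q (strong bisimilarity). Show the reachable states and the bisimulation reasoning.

YES

Reachable graph of P (4 states):
  s0 = rec X. a.(0 + 0)\{b} + (b.(X + X) + a.0\{b}) :: ··a··> s1, ··a··> s2, ··b··> s3
  s1 = (0 + 0)\{b} :: deadlocked
  s2 = 0\{b} :: deadlocked
  s3 = (rec X. a.(0 + 0)\{b} + (b.(X + X) + a.0\{b})) + (rec X. a.(0 + 0)\{b} + (b.(X + X) + a.0\{b})) :: ··a··> s1, ··a··> s2, ··b··> s3
Reachable graph of Q (4 states):
  t0 = rec X. a.(0 + 0)\{b} + (b.(X + X) + (0 + a.0\{b})) :: ··a··> t1, ··a··> t2, ··b··> t3
  t1 = (0 + 0)\{b} :: deadlocked
  t2 = 0\{b} :: deadlocked
  t3 = (rec X. a.(0 + 0)\{b} + (b.(X + X) + (0 + a.0\{b}))) + (rec X. a.(0 + 0)\{b} + (b.(X + X) + (0 + a.0\{b}))) :: ··a··> t1, ··a··> t2, ··b··> t3
Bisimilarity quotient blocks:
  B0 = {s0, s3, t0, t3}
  B1 = {s1, s2, t1, t2}
s0 ∈ B0, t0 ∈ B0 → same block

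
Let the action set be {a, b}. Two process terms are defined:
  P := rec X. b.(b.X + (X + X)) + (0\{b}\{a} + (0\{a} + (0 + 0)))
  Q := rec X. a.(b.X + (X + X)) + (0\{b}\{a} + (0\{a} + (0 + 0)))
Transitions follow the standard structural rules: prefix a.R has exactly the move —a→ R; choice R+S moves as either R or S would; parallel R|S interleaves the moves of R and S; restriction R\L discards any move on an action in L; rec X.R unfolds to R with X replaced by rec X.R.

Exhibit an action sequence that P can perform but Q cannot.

b

P's transition system — 2 states:
  p0 = rec X. b.(b.X + (X + X)) + (0\{b}\{a} + (0\{a} + (0 + 0))) | —b→ p1
  p1 = b.(rec X. b.(b.X + (X + X)) + (0\{b}\{a} + (0\{a} + (0 + 0)))) + ((rec X. b.(b.X + (X + X)) + (0\{b}\{a} + (0\{a} + (0 + 0)))) + (rec X. b.(b.X + (X + X)) + (0\{b}\{a} + (0\{a} + (0 + 0))))) | —b→ p0, —b→ p1
Q's transition system — 2 states:
  q0 = rec X. a.(b.X + (X + X)) + (0\{b}\{a} + (0\{a} + (0 + 0))) | —a→ q1
  q1 = b.(rec X. a.(b.X + (X + X)) + (0\{b}\{a} + (0\{a} + (0 + 0)))) + ((rec X. a.(b.X + (X + X)) + (0\{b}\{a} + (0\{a} + (0 + 0)))) + (rec X. a.(b.X + (X + X)) + (0\{b}\{a} + (0\{a} + (0 + 0))))) | —a→ q1, —b→ q0
Run σ = ⟨b⟩ on P: start {p0}
  step 1 (b): {p1}
  — P admits the full trace.
Run σ = ⟨b⟩ on Q: start {q0}
  step 1 (b): ∅  — Q cannot continue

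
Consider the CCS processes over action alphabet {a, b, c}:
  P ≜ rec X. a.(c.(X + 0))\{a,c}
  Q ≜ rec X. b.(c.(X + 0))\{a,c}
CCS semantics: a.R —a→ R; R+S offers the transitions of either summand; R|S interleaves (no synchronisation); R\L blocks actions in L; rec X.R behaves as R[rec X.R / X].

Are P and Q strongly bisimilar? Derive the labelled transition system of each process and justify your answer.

P ≁ Q

P's transition system — 2 states:
  u0 = rec X. a.(c.(X + 0))\{a,c} | --a--▸ u1
  u1 = (c.((rec X. a.(c.(X + 0))\{a,c}) + 0))\{a,c} | ∅
Q's transition system — 2 states:
  v0 = rec X. b.(c.(X + 0))\{a,c} | --b--▸ v1
  v1 = (c.((rec X. b.(c.(X + 0))\{a,c}) + 0))\{a,c} | ∅
Partition-refinement fixed point:
  B0 = {u0}
  B1 = {u1, v1}
  B2 = {v0}
u0 ∈ B0, v0 ∈ B2 → different blocks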